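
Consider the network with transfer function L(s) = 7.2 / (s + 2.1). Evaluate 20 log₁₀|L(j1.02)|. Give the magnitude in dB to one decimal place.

9.8 dB

|j1.02 + 2.1| = √(1.02² + 2.1²) = 2.335
|L(j1.02)| = 7.2 / 2.335 = 3.084
20 log₁₀(3.084) = 9.78 dB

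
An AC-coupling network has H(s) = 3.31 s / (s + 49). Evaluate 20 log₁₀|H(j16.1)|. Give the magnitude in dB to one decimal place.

|j16.1| = 16.1
|j16.1 + 49| = √(16.1² + 49²) = 51.58
|H(j16.1)| = 3.31 × 16.1 / 51.58 = 1.0332
20 log₁₀(1.0332) = 0.28 dB

0.3 dB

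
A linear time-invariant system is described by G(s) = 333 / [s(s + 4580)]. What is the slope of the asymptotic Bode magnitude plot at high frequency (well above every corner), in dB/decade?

With 0 zeros and 2 poles, the high-frequency asymptotic slope is 20 × (0 − 2) = -40 dB/decade.

-40 dB/decade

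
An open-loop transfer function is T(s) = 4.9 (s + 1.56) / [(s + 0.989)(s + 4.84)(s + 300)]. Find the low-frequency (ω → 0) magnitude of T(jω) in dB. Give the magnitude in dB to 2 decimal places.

T(0) = 4.9 × 1.56 / (0.989 × 4.84 × 300) = 0.005323
20 log₁₀(0.005323) = -45.477 dB

-45.48 dB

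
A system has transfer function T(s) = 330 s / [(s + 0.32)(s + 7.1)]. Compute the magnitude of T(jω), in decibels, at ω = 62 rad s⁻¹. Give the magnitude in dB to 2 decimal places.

|j62| = 62
|j62 + 0.32| = √(62² + 0.32²) = 62
|j62 + 7.1| = √(62² + 7.1²) = 62.41
|T(j62)| = 330 × 62 / (62 × 62.41) = 5.2879
20 log₁₀(5.2879) = 14.466 dB

14.47 dB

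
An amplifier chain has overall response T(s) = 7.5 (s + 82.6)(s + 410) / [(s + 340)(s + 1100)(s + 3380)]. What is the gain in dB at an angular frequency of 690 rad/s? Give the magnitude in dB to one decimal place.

|j690 + 82.6| = √(690² + 82.6²) = 694.9
|j690 + 410| = √(690² + 410²) = 802.6
|j690 + 340| = √(690² + 340²) = 769.2
|j690 + 1100| = √(690² + 1100²) = 1298
|j690 + 3380| = √(690² + 3380²) = 3450
|T(j690)| = 7.5 × 694.9 × 802.6 / (769.2 × 1298 × 3450) = 0.001214
20 log₁₀(0.001214) = -58.32 dB

-58.3 dB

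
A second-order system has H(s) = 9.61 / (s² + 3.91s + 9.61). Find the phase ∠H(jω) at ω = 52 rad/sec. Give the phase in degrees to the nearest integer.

∠[(j52)² + 3.91(j52) + 9.61] = ∠[-2694.4 + j203.32] = 175.68°
∠H(j52) = −175.68° = -175.68°

-176 deg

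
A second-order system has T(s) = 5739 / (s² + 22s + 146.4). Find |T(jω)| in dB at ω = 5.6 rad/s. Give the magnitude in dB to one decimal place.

30.6 dB

|(j5.6)² + 22(j5.6) + 146.4| = |115.04 + j123.2| = 168.6
|T(j5.6)| = 5739 / 168.6 = 34.047
20 log₁₀(34.047) = 30.64 dB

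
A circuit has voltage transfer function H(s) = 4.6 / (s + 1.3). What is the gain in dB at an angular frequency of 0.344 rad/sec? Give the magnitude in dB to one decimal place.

|j0.344 + 1.3| = √(0.344² + 1.3²) = 1.345
|H(j0.344)| = 4.6 / 1.345 = 3.4207
20 log₁₀(3.4207) = 10.68 dB

10.7 dB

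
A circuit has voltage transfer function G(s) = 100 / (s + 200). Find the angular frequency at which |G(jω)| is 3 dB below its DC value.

For a single-pole low-pass, the −3 dB point is at the pole: ω = 200 rad s⁻¹.

200 rad s⁻¹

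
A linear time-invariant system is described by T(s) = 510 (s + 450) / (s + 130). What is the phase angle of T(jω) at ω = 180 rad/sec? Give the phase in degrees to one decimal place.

-32.4°

∠(j180 + 450) = arctan(180/450) = 21.80°
∠(j180 + 130) = arctan(180/130) = 54.16°
∠T(j180) = 21.80° − 54.16° = -32.36°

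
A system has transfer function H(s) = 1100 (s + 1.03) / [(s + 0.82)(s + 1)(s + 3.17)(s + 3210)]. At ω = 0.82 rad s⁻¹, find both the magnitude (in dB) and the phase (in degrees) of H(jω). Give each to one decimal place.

|j0.82 + 1.03| = √(0.82² + 1.03²) = 1.317
|j0.82 + 0.82| = √(0.82² + 0.82²) = 1.16
|j0.82 + 1| = √(0.82² + 1²) = 1.293
|j0.82 + 3.17| = √(0.82² + 3.17²) = 3.274
|j0.82 + 3210| = √(0.82² + 3210²) = 3210
|H(j0.82)| = 1100 × 1.317 / (1.16 × 1.293 × 3.274 × 3210) = 0.091876
20 log₁₀(0.091876) = -20.74 dB
∠(j0.82 + 1.03) = arctan(0.82/1.03) = 38.52°
∠(j0.82 + 0.82) = arctan(0.82/0.82) = 45.00°
∠(j0.82 + 1) = arctan(0.82/1) = 39.35°
∠(j0.82 + 3.17) = arctan(0.82/3.17) = 14.50°
∠(j0.82 + 3210) = arctan(0.82/3210) = 0.01°
∠H(j0.82) = 38.52° − (45.00° + 39.35° + 14.50° + 0.01°) = -60.35°

|H| = -20.7 dB, ∠H = -60.3 deg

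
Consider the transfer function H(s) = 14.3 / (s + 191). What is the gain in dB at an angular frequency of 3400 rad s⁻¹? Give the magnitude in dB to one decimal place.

|j3400 + 191| = √(3400² + 191²) = 3405
|H(j3400)| = 14.3 / 3405 = 0.0041993
20 log₁₀(0.0041993) = -47.54 dB

-47.5 dB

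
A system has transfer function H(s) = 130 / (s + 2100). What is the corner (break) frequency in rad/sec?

The single real pole at s = −2100 gives a corner at ω = 2100 rad/sec.

2100 rad/sec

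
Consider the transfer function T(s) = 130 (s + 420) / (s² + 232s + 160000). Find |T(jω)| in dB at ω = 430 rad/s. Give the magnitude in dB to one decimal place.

|j430 + 420| = √(430² + 420²) = 601.1
|(j430)² + 232(j430) + 160000| = |-24900 + j99760| = 1.028e+05
|T(j430)| = 130 × 601.1 / 1.028e+05 = 0.75997
20 log₁₀(0.75997) = -2.38 dB

-2.4 dB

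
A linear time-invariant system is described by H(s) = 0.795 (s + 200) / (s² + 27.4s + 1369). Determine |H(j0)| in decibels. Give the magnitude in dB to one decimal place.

H(0) = 0.795 × 200 / 1369 = 0.11614
20 log₁₀(0.11614) = -18.70 dB

-18.7 dB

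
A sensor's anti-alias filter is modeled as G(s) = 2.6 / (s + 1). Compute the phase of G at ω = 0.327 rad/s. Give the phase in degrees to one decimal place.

∠(j0.327 + 1) = arctan(0.327/1) = 18.11°
∠G(j0.327) = −18.11° = -18.11°

-18.1°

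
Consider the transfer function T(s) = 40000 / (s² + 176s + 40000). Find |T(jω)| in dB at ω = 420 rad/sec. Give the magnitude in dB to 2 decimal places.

|(j420)² + 176(j420) + 40000| = |-1.364e+05 + j73920| = 1.551e+05
|T(j420)| = 40000 / 1.551e+05 = 0.25783
20 log₁₀(0.25783) = -11.773 dB

-11.77 dB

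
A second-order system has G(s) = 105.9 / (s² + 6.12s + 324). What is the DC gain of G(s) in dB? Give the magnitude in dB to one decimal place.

G(0) = 105.9 / 324 = 0.32685
20 log₁₀(0.32685) = -9.71 dB

-9.7 dB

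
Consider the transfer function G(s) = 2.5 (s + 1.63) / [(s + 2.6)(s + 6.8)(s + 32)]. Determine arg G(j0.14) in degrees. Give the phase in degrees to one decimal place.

∠(j0.14 + 1.63) = arctan(0.14/1.63) = 4.91°
∠(j0.14 + 2.6) = arctan(0.14/2.6) = 3.08°
∠(j0.14 + 6.8) = arctan(0.14/6.8) = 1.18°
∠(j0.14 + 32) = arctan(0.14/32) = 0.25°
∠G(j0.14) = 4.91° − (3.08° + 1.18° + 0.25°) = 0.40°

0.4 deg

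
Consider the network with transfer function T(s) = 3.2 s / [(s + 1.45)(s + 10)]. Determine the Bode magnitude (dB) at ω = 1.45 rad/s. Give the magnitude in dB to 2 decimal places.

-13.00 dB

|j1.45| = 1.45
|j1.45 + 1.45| = √(1.45² + 1.45²) = 2.051
|j1.45 + 10| = √(1.45² + 10²) = 10.1
|T(j1.45)| = 3.2 × 1.45 / (2.051 × 10.1) = 0.22393
20 log₁₀(0.22393) = -12.998 dB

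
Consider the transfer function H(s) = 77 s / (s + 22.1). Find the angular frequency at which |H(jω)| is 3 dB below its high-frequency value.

For a single-pole high-pass, the −3 dB point is at the pole: ω = 22.1 rad/sec.

22.1 rad/sec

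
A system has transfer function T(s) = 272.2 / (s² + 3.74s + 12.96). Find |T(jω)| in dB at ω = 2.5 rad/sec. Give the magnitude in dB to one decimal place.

27.5 dB

|(j2.5)² + 3.74(j2.5) + 12.96| = |6.71 + j9.35| = 11.51
|T(j2.5)| = 272.2 / 11.51 = 23.652
20 log₁₀(23.652) = 27.48 dB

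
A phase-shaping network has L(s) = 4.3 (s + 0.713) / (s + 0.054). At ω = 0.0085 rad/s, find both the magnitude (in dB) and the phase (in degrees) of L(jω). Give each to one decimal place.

|L| = 35.0 dB, ∠L = -8.3°

|j0.0085 + 0.713| = √(0.0085² + 0.713²) = 0.7131
|j0.0085 + 0.054| = √(0.0085² + 0.054²) = 0.05466
|L(j0.0085)| = 4.3 × 0.7131 / 0.05466 = 56.089
20 log₁₀(56.089) = 34.98 dB
∠(j0.0085 + 0.713) = arctan(0.0085/0.713) = 0.68°
∠(j0.0085 + 0.054) = arctan(0.0085/0.054) = 8.95°
∠L(j0.0085) = 0.68° − 8.95° = -8.26°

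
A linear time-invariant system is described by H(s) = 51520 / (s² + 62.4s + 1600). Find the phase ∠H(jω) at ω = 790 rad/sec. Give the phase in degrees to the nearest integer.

-175 deg

∠[(j790)² + 62.4(j790) + 1600] = ∠[-6.225e+05 + j49296] = 175.47°
∠H(j790) = −175.47° = -175.47°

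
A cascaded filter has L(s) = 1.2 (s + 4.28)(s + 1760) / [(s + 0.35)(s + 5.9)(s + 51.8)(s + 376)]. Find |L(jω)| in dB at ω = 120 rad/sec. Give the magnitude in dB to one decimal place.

|j120 + 4.28| = √(120² + 4.28²) = 120.1
|j120 + 1760| = √(120² + 1760²) = 1764
|j120 + 0.35| = √(120² + 0.35²) = 120
|j120 + 5.9| = √(120² + 5.9²) = 120.1
|j120 + 51.8| = √(120² + 51.8²) = 130.7
|j120 + 376| = √(120² + 376²) = 394.7
|L(j120)| = 1.2 × 120.1 × 1764 / (120 × 120.1 × 130.7 × 394.7) = 0.00034177
20 log₁₀(0.00034177) = -69.33 dB

-69.3 dB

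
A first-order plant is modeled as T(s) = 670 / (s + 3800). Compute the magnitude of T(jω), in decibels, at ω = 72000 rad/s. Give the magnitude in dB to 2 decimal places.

|j72000 + 3800| = √(72000² + 3800²) = 7.21e+04
|T(j72000)| = 670 / 7.21e+04 = 0.0092926
20 log₁₀(0.0092926) = -40.637 dB

-40.64 dB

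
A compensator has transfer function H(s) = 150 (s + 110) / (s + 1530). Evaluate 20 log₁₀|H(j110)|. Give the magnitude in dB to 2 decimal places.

23.64 dB

|j110 + 110| = √(110² + 110²) = 155.6
|j110 + 1530| = √(110² + 1530²) = 1534
|H(j110)| = 150 × 155.6 / 1534 = 15.212
20 log₁₀(15.212) = 23.644 dB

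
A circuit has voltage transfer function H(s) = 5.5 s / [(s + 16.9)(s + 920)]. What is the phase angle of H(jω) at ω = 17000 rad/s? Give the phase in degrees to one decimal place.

∠(j17000) = 90.00°
∠(j17000 + 16.9) = arctan(17000/16.9) = 89.94°
∠(j17000 + 920) = arctan(17000/920) = 86.90°
∠H(j17000) = 90.00° − (89.94° + 86.90°) = -86.85°

-86.8 deg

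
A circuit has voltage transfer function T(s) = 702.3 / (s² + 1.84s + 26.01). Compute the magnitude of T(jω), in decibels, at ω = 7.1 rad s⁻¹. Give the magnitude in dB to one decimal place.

28.1 dB

|(j7.1)² + 1.84(j7.1) + 26.01| = |-24.4 + j13.064| = 27.68
|T(j7.1)| = 702.3 / 27.68 = 25.375
20 log₁₀(25.375) = 28.09 dB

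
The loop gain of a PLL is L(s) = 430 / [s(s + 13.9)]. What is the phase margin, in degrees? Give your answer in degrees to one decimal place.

36.8°

Gain crossover: |L(jω)| = 1 at ω ≈ 18.6 rad s⁻¹.
∠L(j18.6) = −90° − arctan(18.6/13.9) ≈ -143.16°
PM = 180° + (-143.16°) = 36.84°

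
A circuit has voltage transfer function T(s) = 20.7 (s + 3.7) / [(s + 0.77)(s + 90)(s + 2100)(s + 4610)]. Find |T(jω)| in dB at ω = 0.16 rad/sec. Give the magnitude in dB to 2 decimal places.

|j0.16 + 3.7| = √(0.16² + 3.7²) = 3.703
|j0.16 + 0.77| = √(0.16² + 0.77²) = 0.7864
|j0.16 + 90| = √(0.16² + 90²) = 90
|j0.16 + 2100| = √(0.16² + 2100²) = 2100
|j0.16 + 4610| = √(0.16² + 4610²) = 4610
|T(j0.16)| = 20.7 × 3.703 / (0.7864 × 90 × 2100 × 4610) = 1.1188e-07
20 log₁₀(1.1188e-07) = -139.025 dB

-139.03 dB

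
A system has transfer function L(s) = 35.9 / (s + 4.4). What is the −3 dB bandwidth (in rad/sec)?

For a single-pole low-pass, the −3 dB point is at the pole: ω = 4.4 rad/sec.

4.4 rad/sec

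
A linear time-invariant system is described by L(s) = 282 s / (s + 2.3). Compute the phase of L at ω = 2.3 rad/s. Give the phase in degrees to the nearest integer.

∠(j2.3) = 90.00°
∠(j2.3 + 2.3) = arctan(2.3/2.3) = 45.00°
∠L(j2.3) = 90.00° − 45.00° = 45.00°

45°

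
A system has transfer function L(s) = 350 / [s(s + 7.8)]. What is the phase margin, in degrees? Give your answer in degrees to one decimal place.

Gain crossover: |L(jω)| = 1 at ω ≈ 17.9 rad/s.
∠L(j17.9) = −90° − arctan(17.9/7.8) ≈ -156.47°
PM = 180° + (-156.47°) = 23.53°

23.5°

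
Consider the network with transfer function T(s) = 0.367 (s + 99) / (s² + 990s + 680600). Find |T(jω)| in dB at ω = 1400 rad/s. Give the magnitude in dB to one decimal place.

|j1400 + 99| = √(1400² + 99²) = 1403
|(j1400)² + 990(j1400) + 680600| = |-1.2794e+06 + j1.386e+06| = 1.886e+06
|T(j1400)| = 0.367 × 1403 / 1.886e+06 = 0.00027308
20 log₁₀(0.00027308) = -71.27 dB

-71.3 dB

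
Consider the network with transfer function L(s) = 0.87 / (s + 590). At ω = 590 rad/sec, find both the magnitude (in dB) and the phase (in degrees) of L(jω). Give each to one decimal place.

|L| = -59.6 dB, ∠L = -45.0°

|j590 + 590| = √(590² + 590²) = 834.4
|L(j590)| = 0.87 / 834.4 = 0.0010427
20 log₁₀(0.0010427) = -59.64 dB
∠(j590 + 590) = arctan(590/590) = 45.00°
∠L(j590) = −45.00° = -45.00°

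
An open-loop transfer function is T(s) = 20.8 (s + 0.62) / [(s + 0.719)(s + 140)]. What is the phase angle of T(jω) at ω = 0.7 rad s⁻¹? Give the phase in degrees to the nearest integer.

4°

∠(j0.7 + 0.62) = arctan(0.7/0.62) = 48.47°
∠(j0.7 + 0.719) = arctan(0.7/0.719) = 44.23°
∠(j0.7 + 140) = arctan(0.7/140) = 0.29°
∠T(j0.7) = 48.47° − (44.23° + 0.29°) = 3.95°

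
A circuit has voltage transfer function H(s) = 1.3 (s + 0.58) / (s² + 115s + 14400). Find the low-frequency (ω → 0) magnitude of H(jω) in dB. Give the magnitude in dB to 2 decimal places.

H(0) = 1.3 × 0.58 / 14400 = 5.2361e-05
20 log₁₀(5.2361e-05) = -85.620 dB

-85.62 dB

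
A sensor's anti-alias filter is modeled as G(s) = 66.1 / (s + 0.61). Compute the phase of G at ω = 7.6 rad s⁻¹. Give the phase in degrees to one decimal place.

∠(j7.6 + 0.61) = arctan(7.6/0.61) = 85.41°
∠G(j7.6) = −85.41° = -85.41°

-85.4 deg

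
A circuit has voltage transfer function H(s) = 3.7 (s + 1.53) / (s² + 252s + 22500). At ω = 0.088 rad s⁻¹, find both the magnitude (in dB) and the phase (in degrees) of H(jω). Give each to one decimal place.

|H| = -72.0 dB, ∠H = 3.2°

|j0.088 + 1.53| = √(0.088² + 1.53²) = 1.533
|(j0.088)² + 252(j0.088) + 22500| = |22500 + j22.176| = 2.25e+04
|H(j0.088)| = 3.7 × 1.533 / 2.25e+04 = 0.00025202
20 log₁₀(0.00025202) = -71.97 dB
∠(j0.088 + 1.53) = arctan(0.088/1.53) = 3.29°
∠[(j0.088)² + 252(j0.088) + 22500] = ∠[22500 + j22.176] = 0.06°
∠H(j0.088) = 3.29° − 0.06° = 3.24°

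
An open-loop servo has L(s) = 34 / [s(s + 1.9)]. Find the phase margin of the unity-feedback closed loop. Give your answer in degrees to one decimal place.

18.5 deg

Gain crossover: |L(jω)| = 1 at ω ≈ 5.68 rad s⁻¹.
∠L(j5.68) = −90° − arctan(5.68/1.9) ≈ -161.50°
PM = 180° + (-161.50°) = 18.50°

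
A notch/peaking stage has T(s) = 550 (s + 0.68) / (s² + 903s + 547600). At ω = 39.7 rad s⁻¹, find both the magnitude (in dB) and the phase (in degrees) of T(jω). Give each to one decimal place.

|T| = -28.0 dB, ∠T = 85.3 deg

|j39.7 + 0.68| = √(39.7² + 0.68²) = 39.71
|(j39.7)² + 903(j39.7) + 547600| = |5.4602e+05 + j35849| = 5.472e+05
|T(j39.7)| = 550 × 39.71 / 5.472e+05 = 0.039909
20 log₁₀(0.039909) = -27.98 dB
∠(j39.7 + 0.68) = arctan(39.7/0.68) = 89.02°
∠[(j39.7)² + 903(j39.7) + 547600] = ∠[5.4602e+05 + j35849] = 3.76°
∠T(j39.7) = 89.02° − 3.76° = 85.26°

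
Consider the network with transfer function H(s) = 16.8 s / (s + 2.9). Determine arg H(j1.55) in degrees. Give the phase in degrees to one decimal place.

61.9°

∠(j1.55) = 90.00°
∠(j1.55 + 2.9) = arctan(1.55/2.9) = 28.12°
∠H(j1.55) = 90.00° − 28.12° = 61.88°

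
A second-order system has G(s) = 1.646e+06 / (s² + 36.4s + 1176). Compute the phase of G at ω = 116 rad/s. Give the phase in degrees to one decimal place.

-161.0°

∠[(j116)² + 36.4(j116) + 1176] = ∠[-12280 + j4222.4] = 161.02°
∠G(j116) = −161.02° = -161.02°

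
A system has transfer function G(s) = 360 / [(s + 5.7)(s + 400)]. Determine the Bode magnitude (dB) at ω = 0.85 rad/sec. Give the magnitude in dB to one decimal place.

-16.1 dB

|j0.85 + 5.7| = √(0.85² + 5.7²) = 5.763
|j0.85 + 400| = √(0.85² + 400²) = 400
|G(j0.85)| = 360 / (5.763 × 400) = 0.15617
20 log₁₀(0.15617) = -16.13 dB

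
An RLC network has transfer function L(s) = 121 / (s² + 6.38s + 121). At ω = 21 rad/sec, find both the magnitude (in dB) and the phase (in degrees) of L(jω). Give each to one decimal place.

|(j21)² + 6.38(j21) + 121| = |-320 + j133.98| = 346.9
|L(j21)| = 121 / 346.9 = 0.34879
20 log₁₀(0.34879) = -9.15 dB
∠[(j21)² + 6.38(j21) + 121] = ∠[-320 + j133.98] = 157.28°
∠L(j21) = −157.28° = -157.28°

|L| = -9.1 dB, ∠L = -157.3°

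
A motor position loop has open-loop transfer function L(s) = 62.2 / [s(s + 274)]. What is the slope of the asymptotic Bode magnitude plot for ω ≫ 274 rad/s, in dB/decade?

-40 dB/decade

With 0 zeros and 2 poles, the high-frequency asymptotic slope is 20 × (0 − 2) = -40 dB/decade.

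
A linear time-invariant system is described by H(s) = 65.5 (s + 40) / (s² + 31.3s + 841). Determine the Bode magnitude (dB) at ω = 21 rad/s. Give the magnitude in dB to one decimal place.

11.7 dB

|j21 + 40| = √(21² + 40²) = 45.18
|(j21)² + 31.3(j21) + 841| = |400 + j657.3| = 769.4
|H(j21)| = 65.5 × 45.18 / 769.4 = 3.8458
20 log₁₀(3.8458) = 11.70 dB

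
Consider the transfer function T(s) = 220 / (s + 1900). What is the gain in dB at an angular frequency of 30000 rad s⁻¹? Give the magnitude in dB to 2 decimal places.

-42.71 dB

|j30000 + 1900| = √(30000² + 1900²) = 3.006e+04
|T(j30000)| = 220 / 3.006e+04 = 0.0073187
20 log₁₀(0.0073187) = -42.711 dB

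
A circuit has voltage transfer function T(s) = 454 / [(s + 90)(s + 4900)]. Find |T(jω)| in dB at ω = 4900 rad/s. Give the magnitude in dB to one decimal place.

-97.5 dB

|j4900 + 90| = √(4900² + 90²) = 4901
|j4900 + 4900| = √(4900² + 4900²) = 6930
|T(j4900)| = 454 / (4901 × 6930) = 1.3368e-05
20 log₁₀(1.3368e-05) = -97.48 dB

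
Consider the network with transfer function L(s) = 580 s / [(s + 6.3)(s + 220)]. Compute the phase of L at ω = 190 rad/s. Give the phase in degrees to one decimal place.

-38.9°

∠(j190) = 90.00°
∠(j190 + 6.3) = arctan(190/6.3) = 88.10°
∠(j190 + 220) = arctan(190/220) = 40.82°
∠L(j190) = 90.00° − (88.10° + 40.82°) = -38.92°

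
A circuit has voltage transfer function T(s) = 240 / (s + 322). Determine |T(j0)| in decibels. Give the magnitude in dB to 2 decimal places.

-2.55 dB

T(0) = 240 / 322 = 0.74534
20 log₁₀(0.74534) = -2.553 dB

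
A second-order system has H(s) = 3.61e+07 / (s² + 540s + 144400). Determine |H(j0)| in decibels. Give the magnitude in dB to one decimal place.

H(0) = 3.61e+07 / 144400 = 250
20 log₁₀(250) = 47.96 dB

48.0 dB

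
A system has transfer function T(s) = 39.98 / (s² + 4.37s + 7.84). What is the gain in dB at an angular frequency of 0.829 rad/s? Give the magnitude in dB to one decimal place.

14.0 dB

|(j0.829)² + 4.37(j0.829) + 7.84| = |7.1528 + j3.6227| = 8.018
|T(j0.829)| = 39.98 / 8.018 = 4.9864
20 log₁₀(4.9864) = 13.96 dB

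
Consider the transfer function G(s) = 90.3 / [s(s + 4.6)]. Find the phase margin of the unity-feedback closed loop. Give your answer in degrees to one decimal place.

27.2 deg

Gain crossover: |G(jω)| = 1 at ω ≈ 8.96 rad/s.
∠G(j8.96) = −90° − arctan(8.96/4.6) ≈ -152.83°
PM = 180° + (-152.83°) = 27.17°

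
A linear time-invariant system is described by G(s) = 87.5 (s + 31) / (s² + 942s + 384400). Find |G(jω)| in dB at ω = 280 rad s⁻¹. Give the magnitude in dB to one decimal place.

|j280 + 31| = √(280² + 31²) = 281.7
|(j280)² + 942(j280) + 384400| = |3.06e+05 + j2.6376e+05| = 4.04e+05
|G(j280)| = 87.5 × 281.7 / 4.04e+05 = 0.061016
20 log₁₀(0.061016) = -24.29 dB

-24.3 dB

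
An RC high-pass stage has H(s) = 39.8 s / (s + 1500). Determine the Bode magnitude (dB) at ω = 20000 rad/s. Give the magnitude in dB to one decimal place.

|j20000| = 2e+04
|j20000 + 1500| = √(20000² + 1500²) = 2.006e+04
|H(j20000)| = 39.8 × 2e+04 / 2.006e+04 = 39.689
20 log₁₀(39.689) = 31.97 dB

32.0 dB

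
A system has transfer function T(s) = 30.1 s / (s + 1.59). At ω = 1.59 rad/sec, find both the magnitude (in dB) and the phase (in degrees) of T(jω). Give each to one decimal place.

|T| = 26.6 dB, ∠T = 45.0 deg

|j1.59| = 1.59
|j1.59 + 1.59| = √(1.59² + 1.59²) = 2.249
|T(j1.59)| = 30.1 × 1.59 / 2.249 = 21.284
20 log₁₀(21.284) = 26.56 dB
∠(j1.59) = 90.00°
∠(j1.59 + 1.59) = arctan(1.59/1.59) = 45.00°
∠T(j1.59) = 90.00° − 45.00° = 45.00°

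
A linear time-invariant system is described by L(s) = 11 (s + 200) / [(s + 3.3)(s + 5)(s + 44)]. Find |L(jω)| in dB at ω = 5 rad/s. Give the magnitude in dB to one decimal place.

1.4 dB

|j5 + 200| = √(5² + 200²) = 200.1
|j5 + 3.3| = √(5² + 3.3²) = 5.991
|j5 + 5| = √(5² + 5²) = 7.071
|j5 + 44| = √(5² + 44²) = 44.28
|L(j5)| = 11 × 200.1 / (5.991 × 7.071 × 44.28) = 1.1731
20 log₁₀(1.1731) = 1.39 dB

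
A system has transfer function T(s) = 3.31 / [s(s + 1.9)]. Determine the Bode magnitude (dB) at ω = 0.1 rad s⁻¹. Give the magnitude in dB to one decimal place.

|j0.1 + 1.9| = √(0.1² + 1.9²) = 1.903
|j0.1| = 0.1
|T(j0.1)| = 3.31 / (1.903 × 0.1) = 17.397
20 log₁₀(17.397) = 24.81 dB

24.8 dB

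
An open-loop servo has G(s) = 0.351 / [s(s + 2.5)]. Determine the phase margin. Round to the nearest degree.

87°

Gain crossover: |G(jω)| = 1 at ω ≈ 0.14 rad s⁻¹.
∠G(j0.14) = −90° − arctan(0.14/2.5) ≈ -93.21°
PM = 180° + (-93.21°) = 86.79°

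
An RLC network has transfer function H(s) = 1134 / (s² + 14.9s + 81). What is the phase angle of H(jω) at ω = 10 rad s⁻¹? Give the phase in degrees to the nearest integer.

-97°

∠[(j10)² + 14.9(j10) + 81] = ∠[-19 + j149] = 97.27°
∠H(j10) = −97.27° = -97.27°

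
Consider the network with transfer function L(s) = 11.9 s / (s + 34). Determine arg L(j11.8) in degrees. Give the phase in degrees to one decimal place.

∠(j11.8) = 90.00°
∠(j11.8 + 34) = arctan(11.8/34) = 19.14°
∠L(j11.8) = 90.00° − 19.14° = 70.86°

70.9 deg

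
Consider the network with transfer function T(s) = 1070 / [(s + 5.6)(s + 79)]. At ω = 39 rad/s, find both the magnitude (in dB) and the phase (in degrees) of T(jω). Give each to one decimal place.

|j39 + 5.6| = √(39² + 5.6²) = 39.4
|j39 + 79| = √(39² + 79²) = 88.1
|T(j39)| = 1070 / (39.4 × 88.1) = 0.30825
20 log₁₀(0.30825) = -10.22 dB
∠(j39 + 5.6) = arctan(39/5.6) = 81.83°
∠(j39 + 79) = arctan(39/79) = 26.27°
∠T(j39) = − (81.83° + 26.27°) = -108.10°

|T| = -10.2 dB, ∠T = -108.1°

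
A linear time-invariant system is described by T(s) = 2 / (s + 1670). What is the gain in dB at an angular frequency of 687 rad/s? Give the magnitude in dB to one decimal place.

|j687 + 1670| = √(687² + 1670²) = 1806
|T(j687)| = 2 / 1806 = 0.0011075
20 log₁₀(0.0011075) = -59.11 dB

-59.1 dB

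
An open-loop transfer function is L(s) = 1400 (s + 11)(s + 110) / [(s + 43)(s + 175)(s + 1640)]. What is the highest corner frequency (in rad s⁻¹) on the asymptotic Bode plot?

1640 rad s⁻¹

Break frequencies occur at each pole and zero magnitude: 11 rad s⁻¹, 43 rad s⁻¹, 110 rad s⁻¹, 175 rad s⁻¹, 1640 rad s⁻¹.
The highest is 1640 rad s⁻¹.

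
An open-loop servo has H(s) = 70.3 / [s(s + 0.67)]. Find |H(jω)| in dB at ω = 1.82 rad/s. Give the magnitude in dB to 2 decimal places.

25.98 dB

|j1.82 + 0.67| = √(1.82² + 0.67²) = 1.939
|j1.82| = 1.82
|H(j1.82)| = 70.3 / (1.939 × 1.82) = 19.917
20 log₁₀(19.917) = 25.984 dB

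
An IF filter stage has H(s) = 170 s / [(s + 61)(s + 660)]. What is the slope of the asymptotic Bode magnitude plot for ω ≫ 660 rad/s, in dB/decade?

-20 dB/decade

With 1 zero and 2 poles, the high-frequency asymptotic slope is 20 × (1 − 2) = -20 dB/decade.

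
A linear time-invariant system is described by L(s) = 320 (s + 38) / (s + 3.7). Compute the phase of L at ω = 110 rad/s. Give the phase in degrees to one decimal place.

-17.1 deg

∠(j110 + 38) = arctan(110/38) = 70.94°
∠(j110 + 3.7) = arctan(110/3.7) = 88.07°
∠L(j110) = 70.94° − 88.07° = -17.13°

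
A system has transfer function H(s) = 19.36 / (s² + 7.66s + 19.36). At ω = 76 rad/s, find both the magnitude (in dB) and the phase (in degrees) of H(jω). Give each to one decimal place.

|H| = -49.5 dB, ∠H = -174.2°

|(j76)² + 7.66(j76) + 19.36| = |-5756.6 + j582.16| = 5786
|H(j76)| = 19.36 / 5786 = 0.003346
20 log₁₀(0.003346) = -49.51 dB
∠[(j76)² + 7.66(j76) + 19.36] = ∠[-5756.6 + j582.16] = 174.23°
∠H(j76) = −174.23° = -174.23°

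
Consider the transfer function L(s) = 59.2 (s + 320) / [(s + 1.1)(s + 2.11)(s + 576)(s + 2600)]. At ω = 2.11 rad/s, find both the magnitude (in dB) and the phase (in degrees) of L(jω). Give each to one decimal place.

|j2.11 + 320| = √(2.11² + 320²) = 320
|j2.11 + 1.1| = √(2.11² + 1.1²) = 2.38
|j2.11 + 2.11| = √(2.11² + 2.11²) = 2.984
|j2.11 + 576| = √(2.11² + 576²) = 576
|j2.11 + 2600| = √(2.11² + 2600²) = 2600
|L(j2.11)| = 59.2 × 320 / (2.38 × 2.984 × 576 × 2600) = 0.0017815
20 log₁₀(0.0017815) = -54.98 dB
∠(j2.11 + 320) = arctan(2.11/320) = 0.38°
∠(j2.11 + 1.1) = arctan(2.11/1.1) = 62.47°
∠(j2.11 + 2.11) = arctan(2.11/2.11) = 45.00°
∠(j2.11 + 576) = arctan(2.11/576) = 0.21°
∠(j2.11 + 2600) = arctan(2.11/2600) = 0.05°
∠L(j2.11) = 0.38° − (62.47° + 45.00° + 0.21° + 0.05°) = -107.34°

|L| = -55.0 dB, ∠L = -107.3°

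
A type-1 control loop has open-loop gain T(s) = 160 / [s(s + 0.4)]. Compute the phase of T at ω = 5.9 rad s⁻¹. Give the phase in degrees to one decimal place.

∠(j5.9 + 0.4) = arctan(5.9/0.4) = 86.12°
∠(j5.9) = 90.00°
∠T(j5.9) = − (86.12° + 90.00°) = -176.12°

-176.1°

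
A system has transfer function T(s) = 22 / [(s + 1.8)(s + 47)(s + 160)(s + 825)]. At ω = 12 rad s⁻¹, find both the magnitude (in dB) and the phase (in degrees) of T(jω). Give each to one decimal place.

|j12 + 1.8| = √(12² + 1.8²) = 12.13
|j12 + 47| = √(12² + 47²) = 48.51
|j12 + 160| = √(12² + 160²) = 160.4
|j12 + 825| = √(12² + 825²) = 825.1
|T(j12)| = 22 / (12.13 × 48.51 × 160.4 × 825.1) = 2.8233e-07
20 log₁₀(2.8233e-07) = -130.98 dB
∠(j12 + 1.8) = arctan(12/1.8) = 81.47°
∠(j12 + 47) = arctan(12/47) = 14.32°
∠(j12 + 160) = arctan(12/160) = 4.29°
∠(j12 + 825) = arctan(12/825) = 0.83°
∠T(j12) = − (81.47° + 14.32° + 4.29° + 0.83°) = -100.91°

|T| = -131.0 dB, ∠T = -100.9°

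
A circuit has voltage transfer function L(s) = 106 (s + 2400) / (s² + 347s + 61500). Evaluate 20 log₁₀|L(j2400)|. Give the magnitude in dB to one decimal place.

|j2400 + 2400| = √(2400² + 2400²) = 3394
|(j2400)² + 347(j2400) + 61500| = |-5.6985e+06 + j8.328e+05| = 5.759e+06
|L(j2400)| = 106 × 3394 / 5.759e+06 = 0.062472
20 log₁₀(0.062472) = -24.09 dB

-24.1 dB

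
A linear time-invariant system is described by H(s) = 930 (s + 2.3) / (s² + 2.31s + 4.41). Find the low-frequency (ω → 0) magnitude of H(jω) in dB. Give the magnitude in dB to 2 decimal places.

53.72 dB

H(0) = 930 × 2.3 / 4.41 = 485.03
20 log₁₀(485.03) = 53.715 dB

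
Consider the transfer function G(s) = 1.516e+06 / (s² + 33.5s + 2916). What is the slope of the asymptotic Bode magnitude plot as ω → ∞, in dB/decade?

-40 dB/decade

With 0 zeros and 2 poles, the high-frequency asymptotic slope is 20 × (0 − 2) = -40 dB/decade.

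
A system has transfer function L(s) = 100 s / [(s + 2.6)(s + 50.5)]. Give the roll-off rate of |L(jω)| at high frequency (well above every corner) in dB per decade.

-20 dB/decade

With 1 zero and 2 poles, the high-frequency asymptotic slope is 20 × (1 − 2) = -20 dB/decade.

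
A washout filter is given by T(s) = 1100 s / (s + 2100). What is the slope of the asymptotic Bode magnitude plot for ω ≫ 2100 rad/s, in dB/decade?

0 dB/decade

With 1 zero and 1 pole, the high-frequency asymptotic slope is 20 × (1 − 1) = 0 dB/decade.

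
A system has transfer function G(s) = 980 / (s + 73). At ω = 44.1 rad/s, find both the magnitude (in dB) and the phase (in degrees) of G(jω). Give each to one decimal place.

|j44.1 + 73| = √(44.1² + 73²) = 85.29
|G(j44.1)| = 980 / 85.29 = 11.491
20 log₁₀(11.491) = 21.21 dB
∠(j44.1 + 73) = arctan(44.1/73) = 31.14°
∠G(j44.1) = −31.14° = -31.14°

|G| = 21.2 dB, ∠G = -31.1 deg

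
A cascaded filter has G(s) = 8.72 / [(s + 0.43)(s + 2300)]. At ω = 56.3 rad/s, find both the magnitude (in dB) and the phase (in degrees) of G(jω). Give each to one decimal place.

|j56.3 + 0.43| = √(56.3² + 0.43²) = 56.3
|j56.3 + 2300| = √(56.3² + 2300²) = 2301
|G(j56.3)| = 8.72 / (56.3 × 2301) = 6.7319e-05
20 log₁₀(6.7319e-05) = -83.44 dB
∠(j56.3 + 0.43) = arctan(56.3/0.43) = 89.56°
∠(j56.3 + 2300) = arctan(56.3/2300) = 1.40°
∠G(j56.3) = − (89.56° + 1.40°) = -90.96°

|G| = -83.4 dB, ∠G = -91.0°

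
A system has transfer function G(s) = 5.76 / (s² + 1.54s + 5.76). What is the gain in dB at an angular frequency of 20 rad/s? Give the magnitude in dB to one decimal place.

-36.7 dB

|(j20)² + 1.54(j20) + 5.76| = |-394.24 + j30.8| = 395.4
|G(j20)| = 5.76 / 395.4 = 0.014566
20 log₁₀(0.014566) = -36.73 dB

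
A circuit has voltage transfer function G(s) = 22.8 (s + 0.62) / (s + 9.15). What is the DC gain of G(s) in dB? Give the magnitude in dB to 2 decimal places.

3.78 dB

G(0) = 22.8 × 0.62 / 9.15 = 1.5449
20 log₁₀(1.5449) = 3.778 dB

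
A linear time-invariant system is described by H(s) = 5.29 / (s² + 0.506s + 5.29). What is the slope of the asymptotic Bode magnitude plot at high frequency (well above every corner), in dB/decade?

With 0 zeros and 2 poles, the high-frequency asymptotic slope is 20 × (0 − 2) = -40 dB/decade.

-40 dB/decade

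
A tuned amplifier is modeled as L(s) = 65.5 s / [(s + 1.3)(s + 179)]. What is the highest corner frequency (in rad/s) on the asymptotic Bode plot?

179 rad/s

Break frequencies occur at each pole and zero magnitude: 1.3 rad/s, 179 rad/s.
The highest is 179 rad/s.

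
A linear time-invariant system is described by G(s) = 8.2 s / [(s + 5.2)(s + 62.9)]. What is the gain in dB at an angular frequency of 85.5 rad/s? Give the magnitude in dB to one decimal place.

-22.3 dB

|j85.5| = 85.5
|j85.5 + 5.2| = √(85.5² + 5.2²) = 85.66
|j85.5 + 62.9| = √(85.5² + 62.9²) = 106.1
|G(j85.5)| = 8.2 × 85.5 / (85.66 × 106.1) = 0.077111
20 log₁₀(0.077111) = -22.26 dB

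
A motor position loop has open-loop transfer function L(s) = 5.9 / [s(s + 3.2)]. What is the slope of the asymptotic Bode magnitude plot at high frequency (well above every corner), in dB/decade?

With 0 zeros and 2 poles, the high-frequency asymptotic slope is 20 × (0 − 2) = -40 dB/decade.

-40 dB/decade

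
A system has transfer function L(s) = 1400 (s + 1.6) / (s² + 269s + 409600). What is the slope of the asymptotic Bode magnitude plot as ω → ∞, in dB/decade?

-20 dB/decade

With 1 zero and 2 poles, the high-frequency asymptotic slope is 20 × (1 − 2) = -20 dB/decade.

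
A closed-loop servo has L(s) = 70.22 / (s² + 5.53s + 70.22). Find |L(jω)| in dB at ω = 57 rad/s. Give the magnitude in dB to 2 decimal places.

-33.16 dB

|(j57)² + 5.53(j57) + 70.22| = |-3178.8 + j315.21| = 3194
|L(j57)| = 70.22 / 3194 = 0.021982
20 log₁₀(0.021982) = -33.158 dB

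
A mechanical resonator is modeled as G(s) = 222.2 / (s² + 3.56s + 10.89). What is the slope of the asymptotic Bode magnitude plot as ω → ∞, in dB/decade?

-40 dB/decade

With 0 zeros and 2 poles, the high-frequency asymptotic slope is 20 × (0 − 2) = -40 dB/decade.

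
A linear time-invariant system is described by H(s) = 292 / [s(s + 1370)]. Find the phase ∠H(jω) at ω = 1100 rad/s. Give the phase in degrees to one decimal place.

-128.8°

∠(j1100 + 1370) = arctan(1100/1370) = 38.76°
∠(j1100) = 90.00°
∠H(j1100) = − (38.76° + 90.00°) = -128.76°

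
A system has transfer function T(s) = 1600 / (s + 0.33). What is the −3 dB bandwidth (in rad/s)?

For a single-pole low-pass, the −3 dB point is at the pole: ω = 0.33 rad/s.

0.33 rad/s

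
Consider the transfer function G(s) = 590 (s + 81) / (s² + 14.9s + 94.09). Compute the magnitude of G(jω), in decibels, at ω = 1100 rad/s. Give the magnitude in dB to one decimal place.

-5.4 dB

|j1100 + 81| = √(1100² + 81²) = 1103
|(j1100)² + 14.9(j1100) + 94.09| = |-1.2099e+06 + j16390| = 1.21e+06
|G(j1100)| = 590 × 1103 / 1.21e+06 = 0.53781
20 log₁₀(0.53781) = -5.39 dB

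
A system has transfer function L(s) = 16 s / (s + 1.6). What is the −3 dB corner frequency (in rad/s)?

For a single-pole high-pass, the −3 dB point is at the pole: ω = 1.6 rad/s.

1.6 rad/s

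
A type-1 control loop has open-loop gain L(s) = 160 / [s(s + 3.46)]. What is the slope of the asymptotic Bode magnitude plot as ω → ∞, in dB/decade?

With 0 zeros and 2 poles, the high-frequency asymptotic slope is 20 × (0 − 2) = -40 dB/decade.

-40 dB/decade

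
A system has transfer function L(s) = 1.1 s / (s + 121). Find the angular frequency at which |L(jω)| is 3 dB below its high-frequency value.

121 rad s⁻¹

For a single-pole high-pass, the −3 dB point is at the pole: ω = 121 rad s⁻¹.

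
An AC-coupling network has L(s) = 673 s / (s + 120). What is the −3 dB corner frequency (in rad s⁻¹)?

For a single-pole high-pass, the −3 dB point is at the pole: ω = 120 rad s⁻¹.

120 rad s⁻¹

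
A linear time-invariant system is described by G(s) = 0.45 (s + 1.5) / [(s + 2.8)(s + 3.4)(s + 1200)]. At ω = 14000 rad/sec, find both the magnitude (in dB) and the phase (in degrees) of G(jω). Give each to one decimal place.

|G| = -172.8 dB, ∠G = -175.1°

|j14000 + 1.5| = √(14000² + 1.5²) = 1.4e+04
|j14000 + 2.8| = √(14000² + 2.8²) = 1.4e+04
|j14000 + 3.4| = √(14000² + 3.4²) = 1.4e+04
|j14000 + 1200| = √(14000² + 1200²) = 1.405e+04
|G(j14000)| = 0.45 × 1.4e+04 / (1.4e+04 × 1.4e+04 × 1.405e+04) = 2.2875e-09
20 log₁₀(2.2875e-09) = -172.81 dB
∠(j14000 + 1.5) = arctan(14000/1.5) = 89.99°
∠(j14000 + 2.8) = arctan(14000/2.8) = 89.99°
∠(j14000 + 3.4) = arctan(14000/3.4) = 89.99°
∠(j14000 + 1200) = arctan(14000/1200) = 85.10°
∠G(j14000) = 89.99° − (89.99° + 89.99° + 85.10°) = -175.08°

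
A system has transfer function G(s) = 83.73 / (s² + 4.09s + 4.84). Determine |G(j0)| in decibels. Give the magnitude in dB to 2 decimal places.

G(0) = 83.73 / 4.84 = 17.3
20 log₁₀(17.3) = 24.761 dB

24.76 dB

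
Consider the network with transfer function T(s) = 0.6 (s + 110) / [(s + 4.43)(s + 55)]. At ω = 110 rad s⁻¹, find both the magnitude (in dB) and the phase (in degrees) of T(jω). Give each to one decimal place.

|j110 + 110| = √(110² + 110²) = 155.6
|j110 + 4.43| = √(110² + 4.43²) = 110.1
|j110 + 55| = √(110² + 55²) = 123
|T(j110)| = 0.6 × 155.6 / (110.1 × 123) = 0.0068939
20 log₁₀(0.0068939) = -43.23 dB
∠(j110 + 110) = arctan(110/110) = 45.00°
∠(j110 + 4.43) = arctan(110/4.43) = 87.69°
∠(j110 + 55) = arctan(110/55) = 63.43°
∠T(j110) = 45.00° − (87.69° + 63.43°) = -106.13°

|T| = -43.2 dB, ∠T = -106.1°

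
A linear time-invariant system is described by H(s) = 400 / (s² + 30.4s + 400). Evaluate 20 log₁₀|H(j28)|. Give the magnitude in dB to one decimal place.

-7.4 dB

|(j28)² + 30.4(j28) + 400| = |-384 + j851.2| = 933.8
|H(j28)| = 400 / 933.8 = 0.42835
20 log₁₀(0.42835) = -7.36 dB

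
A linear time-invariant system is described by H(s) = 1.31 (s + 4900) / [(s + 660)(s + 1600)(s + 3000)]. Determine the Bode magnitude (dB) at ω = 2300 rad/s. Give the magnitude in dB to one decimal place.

-131.1 dB

|j2300 + 4900| = √(2300² + 4900²) = 5413
|j2300 + 660| = √(2300² + 660²) = 2393
|j2300 + 1600| = √(2300² + 1600²) = 2802
|j2300 + 3000| = √(2300² + 3000²) = 3780
|H(j2300)| = 1.31 × 5413 / (2393 × 2802 × 3780) = 2.798e-07
20 log₁₀(2.798e-07) = -131.06 dB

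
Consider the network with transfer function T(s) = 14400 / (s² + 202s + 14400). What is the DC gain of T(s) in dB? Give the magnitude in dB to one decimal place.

0.0 dB

T(0) = 14400 / 14400 = 1
20 log₁₀(1) = 0.00 dB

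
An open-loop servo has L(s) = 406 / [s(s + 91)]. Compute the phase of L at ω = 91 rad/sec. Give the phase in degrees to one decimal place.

-135.0°

∠(j91 + 91) = arctan(91/91) = 45.00°
∠(j91) = 90.00°
∠L(j91) = − (45.00° + 90.00°) = -135.00°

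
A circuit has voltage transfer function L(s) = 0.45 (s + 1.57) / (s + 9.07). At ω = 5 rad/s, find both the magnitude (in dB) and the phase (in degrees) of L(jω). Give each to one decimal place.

|j5 + 1.57| = √(5² + 1.57²) = 5.241
|j5 + 9.07| = √(5² + 9.07²) = 10.36
|L(j5)| = 0.45 × 5.241 / 10.36 = 0.22771
20 log₁₀(0.22771) = -12.85 dB
∠(j5 + 1.57) = arctan(5/1.57) = 72.57°
∠(j5 + 9.07) = arctan(5/9.07) = 28.87°
∠L(j5) = 72.57° − 28.87° = 43.70°

|L| = -12.9 dB, ∠L = 43.7°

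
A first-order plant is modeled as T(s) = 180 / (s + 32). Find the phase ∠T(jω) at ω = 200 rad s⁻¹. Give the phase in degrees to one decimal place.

∠(j200 + 32) = arctan(200/32) = 80.91°
∠T(j200) = −80.91° = -80.91°

-80.9°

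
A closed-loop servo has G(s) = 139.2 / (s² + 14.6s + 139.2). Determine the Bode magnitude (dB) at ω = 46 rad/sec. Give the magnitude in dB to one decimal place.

|(j46)² + 14.6(j46) + 139.2| = |-1976.8 + j671.6| = 2088
|G(j46)| = 139.2 / 2088 = 0.066674
20 log₁₀(0.066674) = -23.52 dB

-23.5 dB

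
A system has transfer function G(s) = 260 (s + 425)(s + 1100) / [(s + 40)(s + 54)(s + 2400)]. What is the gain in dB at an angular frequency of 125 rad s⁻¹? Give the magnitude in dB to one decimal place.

9.5 dB

|j125 + 425| = √(125² + 425²) = 443
|j125 + 1100| = √(125² + 1100²) = 1107
|j125 + 40| = √(125² + 40²) = 131.2
|j125 + 54| = √(125² + 54²) = 136.2
|j125 + 2400| = √(125² + 2400²) = 2403
|G(j125)| = 260 × 443 × 1107 / (131.2 × 136.2 × 2403) = 2.969
20 log₁₀(2.969) = 9.45 dB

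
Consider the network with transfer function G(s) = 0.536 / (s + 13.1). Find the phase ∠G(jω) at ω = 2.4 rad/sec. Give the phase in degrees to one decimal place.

-10.4°

∠(j2.4 + 13.1) = arctan(2.4/13.1) = 10.38°
∠G(j2.4) = −10.38° = -10.38°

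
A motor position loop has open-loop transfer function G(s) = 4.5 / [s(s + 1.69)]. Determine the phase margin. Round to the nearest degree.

43°

Gain crossover: |G(jω)| = 1 at ω ≈ 1.81 rad/sec.
∠G(j1.81) = −90° − arctan(1.81/1.69) ≈ -137.04°
PM = 180° + (-137.04°) = 42.96°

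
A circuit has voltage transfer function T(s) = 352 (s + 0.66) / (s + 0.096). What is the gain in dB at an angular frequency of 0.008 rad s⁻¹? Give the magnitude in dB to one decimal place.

67.6 dB

|j0.008 + 0.66| = √(0.008² + 0.66²) = 0.66
|j0.008 + 0.096| = √(0.008² + 0.096²) = 0.09633
|T(j0.008)| = 352 × 0.66 / 0.09633 = 2411.8
20 log₁₀(2411.8) = 67.65 dB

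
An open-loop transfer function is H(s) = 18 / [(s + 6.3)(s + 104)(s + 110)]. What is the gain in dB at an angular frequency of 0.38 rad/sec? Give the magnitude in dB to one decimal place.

|j0.38 + 6.3| = √(0.38² + 6.3²) = 6.311
|j0.38 + 104| = √(0.38² + 104²) = 104
|j0.38 + 110| = √(0.38² + 110²) = 110
|H(j0.38)| = 18 / (6.311 × 104 × 110) = 0.00024929
20 log₁₀(0.00024929) = -72.07 dB

-72.1 dB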